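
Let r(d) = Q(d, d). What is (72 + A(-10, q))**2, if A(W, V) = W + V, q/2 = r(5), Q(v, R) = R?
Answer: 5184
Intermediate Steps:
r(d) = d
q = 10 (q = 2*5 = 10)
A(W, V) = V + W
(72 + A(-10, q))**2 = (72 + (10 - 10))**2 = (72 + 0)**2 = 72**2 = 5184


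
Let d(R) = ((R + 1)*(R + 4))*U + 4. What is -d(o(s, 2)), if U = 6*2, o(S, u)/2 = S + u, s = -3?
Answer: 20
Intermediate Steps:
o(S, u) = 2*S + 2*u (o(S, u) = 2*(S + u) = 2*S + 2*u)
U = 12
d(R) = 4 + 12*(1 + R)*(4 + R) (d(R) = ((R + 1)*(R + 4))*12 + 4 = ((1 + R)*(4 + R))*12 + 4 = 12*(1 + R)*(4 + R) + 4 = 4 + 12*(1 + R)*(4 + R))
-d(o(s, 2)) = -(52 + 12*(2*(-3) + 2*2)**2 + 60*(2*(-3) + 2*2)) = -(52 + 12*(-6 + 4)**2 + 60*(-6 + 4)) = -(52 + 12*(-2)**2 + 60*(-2)) = -(52 + 12*4 - 120) = -(52 + 48 - 120) = -1*(-20) = 20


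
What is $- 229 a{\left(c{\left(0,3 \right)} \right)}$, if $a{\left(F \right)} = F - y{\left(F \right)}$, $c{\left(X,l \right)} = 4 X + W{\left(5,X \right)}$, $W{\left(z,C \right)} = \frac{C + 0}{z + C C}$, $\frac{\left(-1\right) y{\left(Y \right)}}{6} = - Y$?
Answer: $0$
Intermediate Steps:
$y{\left(Y \right)} = 6 Y$ ($y{\left(Y \right)} = - 6 \left(- Y\right) = 6 Y$)
$W{\left(z,C \right)} = \frac{C}{z + C^{2}}$
$c{\left(X,l \right)} = 4 X + \frac{X}{5 + X^{2}}$
$a{\left(F \right)} = - 5 F$ ($a{\left(F \right)} = F - 6 F = - 5 F$)
$- 229 a{\left(c{\left(0,3 \right)} \right)} = - 229 \left(- 5 \frac{0 \left(21 + 4 \cdot 0^{2}\right)}{5 + 0^{2}}\right) = - 229 \left(- 5 \frac{0 \left(21 + 4 \cdot 0\right)}{5 + 0}\right) = - 229 \left(- 5 \frac{0 \left(21 + 0\right)}{5}\right) = - 229 \left(- 5 \cdot 0 \cdot \frac{1}{5} \cdot 21\right) = - 229 \left(\left(-5\right) 0\right) = \left(-229\right) 0 = 0$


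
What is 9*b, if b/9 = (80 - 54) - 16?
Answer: 810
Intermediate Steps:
b = 90 (b = 9*((80 - 54) - 16) = 9*(26 - 16) = 9*10 = 90)
9*b = 9*90 = 810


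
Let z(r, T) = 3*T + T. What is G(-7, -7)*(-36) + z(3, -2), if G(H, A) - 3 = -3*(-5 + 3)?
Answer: -332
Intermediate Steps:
z(r, T) = 4*T
G(H, A) = 9 (G(H, A) = 3 - 3*(-5 + 3) = 3 - 3*(-2) = 3 + 6 = 9)
G(-7, -7)*(-36) + z(3, -2) = 9*(-36) + 4*(-2) = -324 - 8 = -332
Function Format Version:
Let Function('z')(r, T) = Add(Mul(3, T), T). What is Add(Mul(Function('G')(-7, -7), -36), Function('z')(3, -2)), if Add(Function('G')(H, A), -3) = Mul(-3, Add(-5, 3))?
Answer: -332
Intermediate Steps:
Function('z')(r, T) = Mul(4, T)
Function('G')(H, A) = 9 (Function('G')(H, A) = Add(3, Mul(-3, Add(-5, 3))) = Add(3, Mul(-3, -2)) = Add(3, 6) = 9)
Add(Mul(Function('G')(-7, -7), -36), Function('z')(3, -2)) = Add(Mul(9, -36), Mul(4, -2)) = Add(-324, -8) = -332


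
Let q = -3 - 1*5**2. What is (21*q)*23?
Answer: -13524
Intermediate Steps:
q = -28 (q = -3 - 1*25 = -3 - 25 = -28)
(21*q)*23 = (21*(-28))*23 = -588*23 = -13524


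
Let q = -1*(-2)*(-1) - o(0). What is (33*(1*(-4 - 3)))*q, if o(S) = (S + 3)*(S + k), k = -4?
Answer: -2310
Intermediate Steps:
o(S) = (-4 + S)*(3 + S) (o(S) = (S + 3)*(S - 4) = (3 + S)*(-4 + S) = (-4 + S)*(3 + S))
q = 10 (q = -1*(-2)*(-1) - (-12 + 0² - 1*0) = 2*(-1) - (-12 + 0 + 0) = -2 - 1*(-12) = -2 + 12 = 10)
(33*(1*(-4 - 3)))*q = (33*(1*(-4 - 3)))*10 = (33*(1*(-7)))*10 = (33*(-7))*10 = -231*10 = -2310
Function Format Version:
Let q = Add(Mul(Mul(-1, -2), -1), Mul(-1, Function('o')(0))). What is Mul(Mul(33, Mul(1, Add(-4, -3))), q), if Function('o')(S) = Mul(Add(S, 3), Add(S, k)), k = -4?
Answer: -2310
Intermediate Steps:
Function('o')(S) = Mul(Add(-4, S), Add(3, S)) (Function('o')(S) = Mul(Add(S, 3), Add(S, -4)) = Mul(Add(3, S), Add(-4, S)) = Mul(Add(-4, S), Add(3, S)))
q = 10 (q = Add(Mul(Mul(-1, -2), -1), Mul(-1, Add(-12, Pow(0, 2), Mul(-1, 0)))) = Add(Mul(2, -1), Mul(-1, Add(-12, 0, 0))) = Add(-2, Mul(-1, -12)) = Add(-2, 12) = 10)
Mul(Mul(33, Mul(1, Add(-4, -3))), q) = Mul(Mul(33, Mul(1, Add(-4, -3))), 10) = Mul(Mul(33, Mul(1, -7)), 10) = Mul(Mul(33, -7), 10) = Mul(-231, 10) = -2310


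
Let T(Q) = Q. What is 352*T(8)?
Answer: 2816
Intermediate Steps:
352*T(8) = 352*8 = 2816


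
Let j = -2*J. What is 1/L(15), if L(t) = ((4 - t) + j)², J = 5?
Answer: 1/441 ≈ 0.0022676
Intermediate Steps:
j = -10 (j = -2*5 = -10)
L(t) = (-6 - t)² (L(t) = ((4 - t) - 10)² = (-6 - t)²)
1/L(15) = 1/((6 + 15)²) = 1/(21²) = 1/441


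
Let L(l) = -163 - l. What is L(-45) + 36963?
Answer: 36845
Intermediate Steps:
L(-45) + 36963 = (-163 - 1*(-45)) + 36963 = (-163 + 45) + 36963 = -118 + 36963 = 36845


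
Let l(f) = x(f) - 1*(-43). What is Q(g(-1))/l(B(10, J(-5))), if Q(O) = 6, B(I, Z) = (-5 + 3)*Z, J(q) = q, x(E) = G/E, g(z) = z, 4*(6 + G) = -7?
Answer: 80/563 ≈ 0.14210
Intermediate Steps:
G = -31/4 (G = -6 + (1/4)*(-7) = -6 - 7/4 = -31/4 ≈ -7.7500)
x(E) = -31/(4*E)
B(I, Z) = -2*Z
l(f) = 43 - 31/(4*f) (l(f) = -31/(4*f) - 1*(-43) = -31/(4*f) + 43 = 43 - 31/(4*f))
Q(g(-1))/l(B(10, J(-5))) = 6/(43 - 31/(4*((-2*(-5))))) = 6/(43 - 31/4/10) = 6/(43 - 31/4*1/10) = 6/(43 - 31/40) = 6/(1689/40) = 6*(40/1689) = 80/563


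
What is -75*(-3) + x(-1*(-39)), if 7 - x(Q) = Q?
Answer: 193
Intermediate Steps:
x(Q) = 7 - Q
-75*(-3) + x(-1*(-39)) = -75*(-3) + (7 - (-1)*(-39)) = 225 + (7 - 1*39) = 225 + (7 - 39) = 225 - 32 = 193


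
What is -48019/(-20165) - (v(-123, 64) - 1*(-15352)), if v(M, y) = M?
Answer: -307044766/20165 ≈ -15227.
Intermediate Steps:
-48019/(-20165) - (v(-123, 64) - 1*(-15352)) = -48019/(-20165) - (-123 - 1*(-15352)) = -48019*(-1/20165) - (-123 + 15352) = 48019/20165 - 1*15229 = 48019/20165 - 15229 = -307044766/20165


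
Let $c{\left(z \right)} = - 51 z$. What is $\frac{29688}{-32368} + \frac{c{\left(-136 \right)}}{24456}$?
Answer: $- \frac{2612215}{4122874} \approx -0.63359$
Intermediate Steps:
$\frac{29688}{-32368} + \frac{c{\left(-136 \right)}}{24456} = \frac{29688}{-32368} + \frac{\left(-51\right) \left(-136\right)}{24456} = 29688 \left(- \frac{1}{32368}\right) + 6936 \cdot \frac{1}{24456} = - \frac{3711}{4046} + \frac{289}{1019} = - \frac{2612215}{4122874}$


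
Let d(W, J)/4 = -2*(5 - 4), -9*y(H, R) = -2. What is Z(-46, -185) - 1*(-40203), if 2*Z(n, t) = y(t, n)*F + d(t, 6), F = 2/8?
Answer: 1447165/36 ≈ 40199.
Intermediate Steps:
y(H, R) = 2/9 (y(H, R) = -⅑*(-2) = 2/9)
d(W, J) = -8 (d(W, J) = 4*(-2*(5 - 4)) = 4*(-2*1) = 4*(-2) = -8)
F = ¼ (F = 2*(⅛) = ¼ ≈ 0.25000)
Z(n, t) = -143/36 (Z(n, t) = ((2/9)*(¼) - 8)/2 = (1/18 - 8)/2 = (½)*(-143/18) = -143/36)
Z(-46, -185) - 1*(-40203) = -143/36 - 1*(-40203) = -143/36 + 40203 = 1447165/36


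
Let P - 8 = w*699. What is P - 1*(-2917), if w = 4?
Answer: 5721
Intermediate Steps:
P = 2804 (P = 8 + 4*699 = 8 + 2796 = 2804)
P - 1*(-2917) = 2804 - 1*(-2917) = 2804 + 2917 = 5721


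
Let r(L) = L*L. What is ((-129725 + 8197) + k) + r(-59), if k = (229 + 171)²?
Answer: 41953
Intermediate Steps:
k = 160000 (k = 400² = 160000)
r(L) = L²
((-129725 + 8197) + k) + r(-59) = ((-129725 + 8197) + 160000) + (-59)² = (-121528 + 160000) + 3481 = 38472 + 3481 = 41953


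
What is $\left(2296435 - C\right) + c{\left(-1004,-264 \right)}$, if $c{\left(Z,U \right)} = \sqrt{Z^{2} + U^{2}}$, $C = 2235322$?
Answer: $61113 + 4 \sqrt{67357} \approx 62151.0$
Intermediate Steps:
$c{\left(Z,U \right)} = \sqrt{U^{2} + Z^{2}}$
$\left(2296435 - C\right) + c{\left(-1004,-264 \right)} = \left(2296435 - 2235322\right) + \sqrt{\left(-264\right)^{2} + \left(-1004\right)^{2}} = \left(2296435 - 2235322\right) + \sqrt{69696 + 1008016} = 61113 + \sqrt{1077712} = 61113 + 4 \sqrt{67357}$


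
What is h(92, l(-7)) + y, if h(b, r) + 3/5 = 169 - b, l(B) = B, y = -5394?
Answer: -26588/5 ≈ -5317.6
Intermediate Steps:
h(b, r) = 842/5 - b (h(b, r) = -⅗ + (169 - b) = 842/5 - b)
h(92, l(-7)) + y = (842/5 - 1*92) - 5394 = (842/5 - 92) - 5394 = 382/5 - 5394 = -26588/5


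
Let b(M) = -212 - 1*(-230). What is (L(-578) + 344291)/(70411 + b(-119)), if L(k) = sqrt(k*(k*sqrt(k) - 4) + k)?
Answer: 344291/70429 + 17*sqrt(6 + 19652*I*sqrt(2))/70429 ≈ 4.9169 + 0.028451*I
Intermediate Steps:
b(M) = 18 (b(M) = -212 + 230 = 18)
L(k) = sqrt(k + k*(-4 + k**(3/2))) (L(k) = sqrt(k*(k**(3/2) - 4) + k) = sqrt(k*(-4 + k**(3/2)) + k) = sqrt(k + k*(-4 + k**(3/2))))
(L(-578) + 344291)/(70411 + b(-119)) = (sqrt((-578)**(5/2) - 3*(-578)) + 344291)/(70411 + 18) = (sqrt(5679428*I*sqrt(2) + 1734) + 344291)/70429 = (sqrt(1734 + 5679428*I*sqrt(2)) + 344291)*(1/70429) = (344291 + sqrt(1734 + 5679428*I*sqrt(2)))*(1/70429) = 344291/70429 + sqrt(1734 + 5679428*I*sqrt(2))/70429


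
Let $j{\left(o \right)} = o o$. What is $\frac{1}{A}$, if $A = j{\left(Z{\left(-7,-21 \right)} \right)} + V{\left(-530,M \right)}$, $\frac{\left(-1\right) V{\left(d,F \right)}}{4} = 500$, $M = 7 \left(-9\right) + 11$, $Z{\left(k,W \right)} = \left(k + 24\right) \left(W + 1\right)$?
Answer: $\frac{1}{113600} \approx 8.8028 \cdot 10^{-6}$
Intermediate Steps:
$Z{\left(k,W \right)} = \left(1 + W\right) \left(24 + k\right)$ ($Z{\left(k,W \right)} = \left(24 + k\right) \left(1 + W\right) = \left(1 + W\right) \left(24 + k\right)$)
$M = -52$ ($M = -63 + 11 = -52$)
$V{\left(d,F \right)} = -2000$ ($V{\left(d,F \right)} = \left(-4\right) 500 = -2000$)
$j{\left(o \right)} = o^{2}$
$A = 113600$ ($A = \left(24 - 7 + 24 \left(-21\right) - -147\right)^{2} - 2000 = \left(24 - 7 - 504 + 147\right)^{2} - 2000 = \left(-340\right)^{2} - 2000 = 115600 - 2000 = 113600$)
$\frac{1}{A} = \frac{1}{113600}$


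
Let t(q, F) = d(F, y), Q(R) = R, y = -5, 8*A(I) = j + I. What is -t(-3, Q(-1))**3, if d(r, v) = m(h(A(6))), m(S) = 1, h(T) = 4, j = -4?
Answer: -1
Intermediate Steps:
A(I) = -1/2 + I/8 (A(I) = (-4 + I)/8 = -1/2 + I/8)
d(r, v) = 1
t(q, F) = 1
-t(-3, Q(-1))**3 = -1*1**3 = -1*1 = -1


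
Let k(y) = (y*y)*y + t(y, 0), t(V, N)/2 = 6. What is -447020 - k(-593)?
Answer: 208080825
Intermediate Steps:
t(V, N) = 12 (t(V, N) = 2*6 = 12)
k(y) = 12 + y³ (k(y) = (y*y)*y + 12 = y²*y + 12 = y³ + 12 = 12 + y³)
-447020 - k(-593) = -447020 - (12 + (-593)³) = -447020 - (12 - 208527857) = -447020 - 1*(-208527845) = -447020 + 208527845 = 208080825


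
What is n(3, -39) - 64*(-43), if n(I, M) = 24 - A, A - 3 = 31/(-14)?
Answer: 38853/14 ≈ 2775.2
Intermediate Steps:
A = 11/14 (A = 3 + 31/(-14) = 3 + 31*(-1/14) = 3 - 31/14 = 11/14 ≈ 0.78571)
n(I, M) = 325/14 (n(I, M) = 24 - 1*11/14 = 24 - 11/14 = 325/14)
n(3, -39) - 64*(-43) = 325/14 - 64*(-43) = 325/14 + 2752 = 38853/14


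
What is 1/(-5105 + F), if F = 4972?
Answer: -1/133 ≈ -0.0075188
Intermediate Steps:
1/(-5105 + F) = 1/(-5105 + 4972) = 1/(-133) = -1/133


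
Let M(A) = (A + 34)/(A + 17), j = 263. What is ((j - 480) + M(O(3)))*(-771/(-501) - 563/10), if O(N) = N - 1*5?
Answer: 294746573/25050 ≈ 11766.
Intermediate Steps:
O(N) = -5 + N (O(N) = N - 5 = -5 + N)
M(A) = (34 + A)/(17 + A)
((j - 480) + M(O(3)))*(-771/(-501) - 563/10) = ((263 - 480) + (34 + (-5 + 3))/(17 + (-5 + 3)))*(-771/(-501) - 563/10) = (-217 + (34 - 2)/(17 - 2))*(-771*(-1/501) - 563*⅒) = (-217 + 32/15)*(257/167 - 563/10) = (-217 + (1/15)*32)*(-91451/1670) = (-217 + 32/15)*(-91451/1670) = -3223/15*(-91451/1670) = 294746573/25050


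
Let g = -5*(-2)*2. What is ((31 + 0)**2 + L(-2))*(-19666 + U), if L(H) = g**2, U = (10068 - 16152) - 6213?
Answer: -43501643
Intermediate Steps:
U = -12297 (U = -6084 - 6213 = -12297)
g = 20 (g = -1*(-10)*2 = 10*2 = 20)
L(H) = 400 (L(H) = 20**2 = 400)
((31 + 0)**2 + L(-2))*(-19666 + U) = ((31 + 0)**2 + 400)*(-19666 - 12297) = (31**2 + 400)*(-31963) = (961 + 400)*(-31963) = 1361*(-31963) = -43501643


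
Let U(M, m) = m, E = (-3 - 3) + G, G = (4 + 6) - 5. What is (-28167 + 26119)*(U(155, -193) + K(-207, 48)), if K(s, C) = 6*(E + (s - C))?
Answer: 3540992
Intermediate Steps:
G = 5 (G = 10 - 5 = 5)
E = -1 (E = (-3 - 3) + 5 = -6 + 5 = -1)
K(s, C) = -6 - 6*C + 6*s (K(s, C) = 6*(-1 + (s - C)) = 6*(-1 + s - C) = -6 - 6*C + 6*s)
(-28167 + 26119)*(U(155, -193) + K(-207, 48)) = (-28167 + 26119)*(-193 + (-6 - 6*48 + 6*(-207))) = -2048*(-193 + (-6 - 288 - 1242)) = -2048*(-193 - 1536) = -2048*(-1729) = 3540992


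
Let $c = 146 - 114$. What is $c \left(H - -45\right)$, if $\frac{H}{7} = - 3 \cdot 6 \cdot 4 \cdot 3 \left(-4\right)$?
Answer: $194976$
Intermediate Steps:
$H = 6048$ ($H = 7 - 3 \cdot 6 \cdot 4 \cdot 3 \left(-4\right) = 7 - 3 \cdot 24 \cdot 3 \left(-4\right) = 7 \left(-3\right) 72 \left(-4\right) = 7 \left(\left(-216\right) \left(-4\right)\right) = 7 \cdot 864 = 6048$)
$c = 32$
$c \left(H - -45\right) = 32 \left(6048 - -45\right) = 32 \left(6048 + 45\right) = 32 \cdot 6093 = 194976$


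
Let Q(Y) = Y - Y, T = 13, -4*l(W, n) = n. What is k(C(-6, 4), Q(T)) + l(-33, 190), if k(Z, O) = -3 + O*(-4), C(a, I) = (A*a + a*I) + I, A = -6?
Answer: -101/2 ≈ -50.500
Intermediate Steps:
C(a, I) = I - 6*a + I*a (C(a, I) = (-6*a + a*I) + I = (-6*a + I*a) + I = I - 6*a + I*a)
l(W, n) = -n/4
Q(Y) = 0
k(Z, O) = -3 - 4*O
k(C(-6, 4), Q(T)) + l(-33, 190) = (-3 - 4*0) - ¼*190 = (-3 + 0) - 95/2 = -3 - 95/2 = -101/2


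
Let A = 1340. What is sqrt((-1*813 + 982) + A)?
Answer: sqrt(1509) ≈ 38.846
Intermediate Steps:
sqrt((-1*813 + 982) + A) = sqrt((-1*813 + 982) + 1340) = sqrt((-813 + 982) + 1340) = sqrt(169 + 1340) = sqrt(1509)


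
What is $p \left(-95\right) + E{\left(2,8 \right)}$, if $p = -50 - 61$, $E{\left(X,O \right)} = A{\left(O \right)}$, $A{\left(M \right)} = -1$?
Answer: $10544$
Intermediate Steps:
$E{\left(X,O \right)} = -1$
$p = -111$
$p \left(-95\right) + E{\left(2,8 \right)} = \left(-111\right) \left(-95\right) - 1 = 10545 - 1 = 10544$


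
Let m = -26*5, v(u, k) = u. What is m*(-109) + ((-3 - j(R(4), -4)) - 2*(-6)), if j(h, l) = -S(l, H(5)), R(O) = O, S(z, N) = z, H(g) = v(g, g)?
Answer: 14175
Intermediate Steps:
H(g) = g
j(h, l) = -l
m = -130
m*(-109) + ((-3 - j(R(4), -4)) - 2*(-6)) = -130*(-109) + ((-3 - (-1)*(-4)) - 2*(-6)) = 14170 + ((-3 - 1*4) + 12) = 14170 + ((-3 - 4) + 12) = 14170 + (-7 + 12) = 14170 + 5 = 14175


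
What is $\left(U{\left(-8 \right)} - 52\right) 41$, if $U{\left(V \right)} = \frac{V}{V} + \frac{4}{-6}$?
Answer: $- \frac{6355}{3} \approx -2118.3$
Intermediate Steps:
$U{\left(V \right)} = \frac{1}{3}$ ($U{\left(V \right)} = 1 + 4 \left(- \frac{1}{6}\right) = 1 - \frac{2}{3} = \frac{1}{3}$)
$\left(U{\left(-8 \right)} - 52\right) 41 = \left(\frac{1}{3} - 52\right) 41 = \left(- \frac{155}{3}\right) 41 = - \frac{6355}{3}$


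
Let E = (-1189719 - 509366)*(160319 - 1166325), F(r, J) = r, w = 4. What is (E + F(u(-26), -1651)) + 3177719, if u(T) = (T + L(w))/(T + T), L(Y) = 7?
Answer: 88883229875927/52 ≈ 1.7093e+12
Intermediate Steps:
u(T) = (7 + T)/(2*T) (u(T) = (T + 7)/(T + T) = (7 + T)/((2*T)) = (7 + T)*(1/(2*T)) = (7 + T)/(2*T))
E = 1709289704510 (E = -1699085*(-1006006) = 1709289704510)
(E + F(u(-26), -1651)) + 3177719 = (1709289704510 + (1/2)*(7 - 26)/(-26)) + 3177719 = (1709289704510 + (1/2)*(-1/26)*(-19)) + 3177719 = (1709289704510 + 19/52) + 3177719 = 88883064634539/52 + 3177719 = 88883229875927/52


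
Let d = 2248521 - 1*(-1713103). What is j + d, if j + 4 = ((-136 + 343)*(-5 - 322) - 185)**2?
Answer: 4610841496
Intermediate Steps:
d = 3961624 (d = 2248521 + 1713103 = 3961624)
j = 4606879872 (j = -4 + ((-136 + 343)*(-5 - 322) - 185)**2 = -4 + (207*(-327) - 185)**2 = -4 + (-67689 - 185)**2 = -4 + (-67874)**2 = -4 + 4606879876 = 4606879872)
j + d = 4606879872 + 3961624 = 4610841496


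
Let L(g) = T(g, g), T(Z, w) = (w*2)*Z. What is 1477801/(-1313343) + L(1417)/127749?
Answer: 1695102108635/55926084969 ≈ 30.310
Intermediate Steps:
T(Z, w) = 2*Z*w (T(Z, w) = (2*w)*Z = 2*Z*w)
L(g) = 2*g**2 (L(g) = 2*g*g = 2*g**2)
1477801/(-1313343) + L(1417)/127749 = 1477801/(-1313343) + (2*1417**2)/127749 = 1477801*(-1/1313343) + (2*2007889)*(1/127749) = -1477801/1313343 + 4015778*(1/127749) = -1477801/1313343 + 4015778/127749 = 1695102108635/55926084969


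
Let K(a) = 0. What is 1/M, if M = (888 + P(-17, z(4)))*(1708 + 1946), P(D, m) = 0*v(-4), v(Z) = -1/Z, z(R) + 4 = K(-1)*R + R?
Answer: 1/3244752 ≈ 3.0819e-7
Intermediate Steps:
z(R) = -4 + R (z(R) = -4 + (0*R + R) = -4 + (0 + R) = -4 + R)
P(D, m) = 0 (P(D, m) = 0*(-1/(-4)) = 0*(-1*(-¼)) = 0*(¼) = 0)
M = 3244752 (M = (888 + 0)*(1708 + 1946) = 888*3654 = 3244752)
1/M = 1/3244752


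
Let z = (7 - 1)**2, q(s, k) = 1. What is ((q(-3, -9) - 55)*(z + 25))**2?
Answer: 10850436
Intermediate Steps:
z = 36 (z = 6**2 = 36)
((q(-3, -9) - 55)*(z + 25))**2 = ((1 - 55)*(36 + 25))**2 = (-54*61)**2 = (-3294)**2 = 10850436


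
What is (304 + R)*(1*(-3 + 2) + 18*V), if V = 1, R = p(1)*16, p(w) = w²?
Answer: 5440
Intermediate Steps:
R = 16 (R = 1²*16 = 1*16 = 16)
(304 + R)*(1*(-3 + 2) + 18*V) = (304 + 16)*(1*(-3 + 2) + 18*1) = 320*(1*(-1) + 18) = 320*(-1 + 18) = 320*17 = 5440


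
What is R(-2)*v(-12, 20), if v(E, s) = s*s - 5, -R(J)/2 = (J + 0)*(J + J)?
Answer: -6320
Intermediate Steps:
R(J) = -4*J**2 (R(J) = -2*(J + 0)*(J + J) = -2*J*2*J = -4*J**2)
v(E, s) = -5 + s**2 (v(E, s) = s**2 - 5 = -5 + s**2)
R(-2)*v(-12, 20) = (-4*(-2)**2)*(-5 + 20**2) = (-4*4)*(-5 + 400) = -16*395 = -6320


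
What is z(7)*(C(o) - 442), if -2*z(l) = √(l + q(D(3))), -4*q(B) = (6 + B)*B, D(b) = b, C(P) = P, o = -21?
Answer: 463/4 ≈ 115.75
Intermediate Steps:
q(B) = -B*(6 + B)/4 (q(B) = -(6 + B)*B/4 = -B*(6 + B)/4)
z(l) = -√(-27/4 + l)/2 (z(l) = -√(l - ¼*3*(6 + 3))/2 = -√(l - ¼*3*9)/2 = -√(l - 27/4)/2 = -√(-27/4 + l)/2)
z(7)*(C(o) - 442) = (-√(-27 + 4*7)/4)*(-21 - 442) = -√(-27 + 28)/4*(-463) = -√1/4*(-463) = -¼*1*(-463) = -¼*(-463) = 463/4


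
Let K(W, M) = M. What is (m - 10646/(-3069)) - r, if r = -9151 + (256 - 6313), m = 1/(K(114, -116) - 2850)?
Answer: 138464734999/9102654 ≈ 15211.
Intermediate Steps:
m = -1/2966 (m = 1/(-116 - 2850) = 1/(-2966) = -1/2966 ≈ -0.00033715)
r = -15208 (r = -9151 - 6057 = -15208)
(m - 10646/(-3069)) - r = (-1/2966 - 10646/(-3069)) - 1*(-15208) = (-1/2966 - 10646*(-1)/3069) + 15208 = (-1/2966 - 1*(-10646/3069)) + 15208 = (-1/2966 + 10646/3069) + 15208 = 31572967/9102654 + 15208 = 138464734999/9102654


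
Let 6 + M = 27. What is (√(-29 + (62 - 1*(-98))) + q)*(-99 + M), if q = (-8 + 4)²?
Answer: -1248 - 78*√131 ≈ -2140.8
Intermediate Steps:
M = 21 (M = -6 + 27 = 21)
q = 16 (q = (-4)² = 16)
(√(-29 + (62 - 1*(-98))) + q)*(-99 + M) = (√(-29 + (62 - 1*(-98))) + 16)*(-99 + 21) = (√(-29 + (62 + 98)) + 16)*(-78) = (√(-29 + 160) + 16)*(-78) = (√131 + 16)*(-78) = (16 + √131)*(-78) = -1248 - 78*√131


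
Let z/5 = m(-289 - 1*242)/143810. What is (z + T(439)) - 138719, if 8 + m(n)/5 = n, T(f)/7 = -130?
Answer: -4016011993/28762 ≈ -1.3963e+5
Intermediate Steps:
T(f) = -910 (T(f) = 7*(-130) = -910)
m(n) = -40 + 5*n
z = -2695/28762 (z = 5*((-40 + 5*(-289 - 1*242))/143810) = 5*((-40 + 5*(-289 - 242))*(1/143810)) = 5*((-40 + 5*(-531))*(1/143810)) = 5*((-40 - 2655)*(1/143810)) = 5*(-2695*1/143810) = 5*(-539/28762) = -2695/28762 ≈ -0.093700)
(z + T(439)) - 138719 = (-2695/28762 - 910) - 138719 = -26176115/28762 - 138719 = -4016011993/28762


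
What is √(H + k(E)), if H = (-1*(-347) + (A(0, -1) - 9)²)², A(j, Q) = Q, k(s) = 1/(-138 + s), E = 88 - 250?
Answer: √179828097/30 ≈ 447.00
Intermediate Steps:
E = -162
H = 199809 (H = (-1*(-347) + (-1 - 9)²)² = (347 + (-10)²)² = (347 + 100)² = 447² = 199809)
√(H + k(E)) = √(199809 + 1/(-138 - 162)) = √(199809 + 1/(-300)) = √(199809 - 1/300) = √(59942699/300) = √179828097/30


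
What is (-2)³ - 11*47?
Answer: -525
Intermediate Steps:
(-2)³ - 11*47 = -8 - 517 = -525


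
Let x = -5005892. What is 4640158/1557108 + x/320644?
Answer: -41492603017/3284719326 ≈ -12.632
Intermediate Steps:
4640158/1557108 + x/320644 = 4640158/1557108 - 5005892/320644 = 4640158*(1/1557108) - 5005892*1/320644 = 2320079/778554 - 65867/4219 = -41492603017/3284719326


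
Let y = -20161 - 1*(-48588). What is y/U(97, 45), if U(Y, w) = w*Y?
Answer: 28427/4365 ≈ 6.5125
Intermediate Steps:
U(Y, w) = Y*w
y = 28427 (y = -20161 + 48588 = 28427)
y/U(97, 45) = 28427/((97*45)) = 28427/4365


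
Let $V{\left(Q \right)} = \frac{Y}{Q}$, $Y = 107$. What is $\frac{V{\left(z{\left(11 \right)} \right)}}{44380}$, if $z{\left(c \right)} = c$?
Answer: $\frac{107}{488180} \approx 0.00021918$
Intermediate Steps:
$V{\left(Q \right)} = \frac{107}{Q}$
$\frac{V{\left(z{\left(11 \right)} \right)}}{44380} = \frac{107 \cdot \frac{1}{11}}{44380} = 107 \cdot \frac{1}{11} \cdot \frac{1}{44380} = \frac{107}{11} \cdot \frac{1}{44380} = \frac{107}{488180}$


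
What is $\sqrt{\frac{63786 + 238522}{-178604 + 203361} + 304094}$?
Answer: $\frac{\sqrt{186389448585762}}{24757} \approx 551.46$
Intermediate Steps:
$\sqrt{\frac{63786 + 238522}{-178604 + 203361} + 304094} = \sqrt{\frac{302308}{24757} + 304094} = \sqrt{\frac{7528757466}{24757}} = \frac{\sqrt{186389448585762}}{24757}$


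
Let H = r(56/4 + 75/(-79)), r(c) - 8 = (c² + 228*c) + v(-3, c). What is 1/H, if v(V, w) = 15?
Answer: 6241/19776876 ≈ 0.00031557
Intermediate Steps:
r(c) = 23 + c² + 228*c (r(c) = 8 + ((c² + 228*c) + 15) = 8 + (15 + c² + 228*c) = 23 + c² + 228*c)
H = 19776876/6241 (H = 23 + (56/4 + 75/(-79))² + 228*(56/4 + 75/(-79)) = 23 + (56*(¼) + 75*(-1/79))² + 228*(56*(¼) + 75*(-1/79)) = 23 + (14 - 75/79)² + 228*(14 - 75/79) = 23 + (1031/79)² + 228*(1031/79) = 23 + 1062961/6241 + 235068/79 = 19776876/6241 ≈ 3168.9)
1/H = 1/(19776876/6241) = 6241/19776876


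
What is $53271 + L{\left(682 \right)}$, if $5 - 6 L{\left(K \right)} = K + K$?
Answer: $\frac{106089}{2} \approx 53045.0$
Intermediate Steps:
$L{\left(K \right)} = \frac{5}{6} - \frac{K}{3}$ ($L{\left(K \right)} = \frac{5}{6} - \frac{K + K}{6} = \frac{5}{6} - \frac{2 K}{6} = \frac{5}{6} - \frac{K}{3}$)
$53271 + L{\left(682 \right)} = 53271 + \left(\frac{5}{6} - \frac{682}{3}\right) = 53271 - \frac{453}{2} = \frac{106089}{2}$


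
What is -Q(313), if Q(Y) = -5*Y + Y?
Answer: 1252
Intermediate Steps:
Q(Y) = -4*Y
-Q(313) = -(-4)*313 = -1*(-1252) = 1252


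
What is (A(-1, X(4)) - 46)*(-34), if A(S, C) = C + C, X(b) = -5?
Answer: 1904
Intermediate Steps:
A(S, C) = 2*C
(A(-1, X(4)) - 46)*(-34) = (2*(-5) - 46)*(-34) = (-10 - 46)*(-34) = -56*(-34) = 1904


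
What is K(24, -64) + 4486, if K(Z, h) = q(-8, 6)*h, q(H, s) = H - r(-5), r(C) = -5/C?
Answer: 5062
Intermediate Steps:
q(H, s) = -1 + H (q(H, s) = H - (-5)/(-5) = H - (-5)*(-1)/5 = H - 1*1 = H - 1 = -1 + H)
K(Z, h) = -9*h (K(Z, h) = (-1 - 8)*h = -9*h)
K(24, -64) + 4486 = -9*(-64) + 4486 = 576 + 4486 = 5062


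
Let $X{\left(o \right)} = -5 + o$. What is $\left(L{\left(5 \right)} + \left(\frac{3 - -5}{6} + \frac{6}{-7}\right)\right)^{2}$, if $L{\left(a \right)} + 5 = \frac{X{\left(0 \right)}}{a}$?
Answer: $\frac{13456}{441} \approx 30.512$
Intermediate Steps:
$L{\left(a \right)} = -5 - \frac{5}{a}$ ($L{\left(a \right)} = -5 + \frac{-5 + 0}{a} = -5 - \frac{5}{a}$)
$\left(L{\left(5 \right)} + \left(\frac{3 - -5}{6} + \frac{6}{-7}\right)\right)^{2} = \left(\left(-5 - \frac{5}{5}\right) + \left(\frac{3 - -5}{6} + \frac{6}{-7}\right)\right)^{2} = \left(\left(-5 - 1\right) + \left(\left(3 + 5\right) \frac{1}{6} + 6 \left(- \frac{1}{7}\right)\right)\right)^{2} = \left(\left(-5 - 1\right) + \left(8 \cdot \frac{1}{6} - \frac{6}{7}\right)\right)^{2} = \left(-6 + \left(\frac{4}{3} - \frac{6}{7}\right)\right)^{2} = \left(-6 + \frac{10}{21}\right)^{2} = \left(- \frac{116}{21}\right)^{2} = \frac{13456}{441}$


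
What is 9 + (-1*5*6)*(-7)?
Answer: 219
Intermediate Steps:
9 + (-1*5*6)*(-7) = 9 - 5*6*(-7) = 9 - 30*(-7) = 9 + 210 = 219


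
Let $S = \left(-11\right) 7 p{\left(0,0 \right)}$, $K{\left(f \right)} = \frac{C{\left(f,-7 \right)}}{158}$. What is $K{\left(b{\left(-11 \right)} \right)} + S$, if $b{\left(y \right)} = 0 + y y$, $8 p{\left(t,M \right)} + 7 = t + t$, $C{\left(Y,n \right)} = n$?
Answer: $\frac{42553}{632} \approx 67.331$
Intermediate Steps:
$p{\left(t,M \right)} = - \frac{7}{8} + \frac{t}{4}$ ($p{\left(t,M \right)} = - \frac{7}{8} + \frac{t + t}{8} = - \frac{7}{8} + \frac{2 t}{8} = - \frac{7}{8} + \frac{t}{4}$)
$b{\left(y \right)} = y^{2}$ ($b{\left(y \right)} = 0 + y^{2} = y^{2}$)
$K{\left(f \right)} = - \frac{7}{158}$
$S = \frac{539}{8}$ ($S = \left(-11\right) 7 \left(- \frac{7}{8} + \frac{1}{4} \cdot 0\right) = - 77 \left(- \frac{7}{8} + 0\right) = \left(-77\right) \left(- \frac{7}{8}\right) = \frac{539}{8} \approx 67.375$)
$K{\left(b{\left(-11 \right)} \right)} + S = - \frac{7}{158} + \frac{539}{8} = \frac{42553}{632}$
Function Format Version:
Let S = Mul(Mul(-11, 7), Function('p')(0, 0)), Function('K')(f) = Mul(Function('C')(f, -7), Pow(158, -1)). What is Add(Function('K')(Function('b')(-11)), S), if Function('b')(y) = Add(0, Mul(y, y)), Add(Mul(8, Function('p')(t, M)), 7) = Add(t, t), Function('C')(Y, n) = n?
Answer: Rational(42553, 632) ≈ 67.331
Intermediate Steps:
Function('p')(t, M) = Add(Rational(-7, 8), Mul(Rational(1, 4), t)) (Function('p')(t, M) = Add(Rational(-7, 8), Mul(Rational(1, 8), Add(t, t))) = Add(Rational(-7, 8), Mul(Rational(1, 8), Mul(2, t))) = Add(Rational(-7, 8), Mul(Rational(1, 4), t)))
Function('b')(y) = Pow(y, 2) (Function('b')(y) = Add(0, Pow(y, 2)) = Pow(y, 2))
Function('K')(f) = Rational(-7, 158) (Function('K')(f) = Mul(-7, Pow(158, -1)) = Mul(-7, Rational(1, 158)) = Rational(-7, 158))
S = Rational(539, 8) (S = Mul(Mul(-11, 7), Add(Rational(-7, 8), Mul(Rational(1, 4), 0))) = Mul(-77, Add(Rational(-7, 8), 0)) = Mul(-77, Rational(-7, 8)) = Rational(539, 8) ≈ 67.375)
Add(Function('K')(Function('b')(-11)), S) = Add(Rational(-7, 158), Rational(539, 8)) = Rational(42553, 632)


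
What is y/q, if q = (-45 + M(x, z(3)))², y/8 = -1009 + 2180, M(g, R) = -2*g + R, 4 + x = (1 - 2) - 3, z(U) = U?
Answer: 2342/169 ≈ 13.858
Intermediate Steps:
x = -8 (x = -4 + ((1 - 2) - 3) = -4 + (-1 - 3) = -4 - 4 = -8)
M(g, R) = R - 2*g
y = 9368 (y = 8*(-1009 + 2180) = 8*1171 = 9368)
q = 676 (q = (-45 + (3 - 2*(-8)))² = (-45 + (3 + 16))² = (-45 + 19)² = (-26)² = 676)
y/q = 9368/676 = 9368*(1/676) = 2342/169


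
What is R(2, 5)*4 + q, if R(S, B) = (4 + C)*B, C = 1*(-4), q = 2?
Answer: 2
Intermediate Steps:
C = -4
R(S, B) = 0 (R(S, B) = (4 - 4)*B = 0*B = 0)
R(2, 5)*4 + q = 0*4 + 2 = 0 + 2 = 2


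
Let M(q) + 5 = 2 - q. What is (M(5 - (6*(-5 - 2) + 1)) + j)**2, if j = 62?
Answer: 169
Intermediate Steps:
M(q) = -3 - q (M(q) = -5 + (2 - q) = -3 - q)
(M(5 - (6*(-5 - 2) + 1)) + j)**2 = ((-3 - (5 - (6*(-5 - 2) + 1))) + 62)**2 = ((-3 - (5 - (6*(-7) + 1))) + 62)**2 = ((-3 - (5 - (-42 + 1))) + 62)**2 = ((-3 - (5 - 1*(-41))) + 62)**2 = ((-3 - (5 + 41)) + 62)**2 = ((-3 - 1*46) + 62)**2 = ((-3 - 46) + 62)**2 = (-49 + 62)**2 = 13**2 = 169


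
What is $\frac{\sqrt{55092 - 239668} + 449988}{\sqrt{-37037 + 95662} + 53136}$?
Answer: $\frac{449988 + 16 i \sqrt{721}}{53136 + 5 \sqrt{2345}} \approx 8.4302 + 0.0080487 i$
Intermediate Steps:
$\frac{\sqrt{55092 - 239668} + 449988}{\sqrt{-37037 + 95662} + 53136} = \frac{\sqrt{-184576} + 449988}{\sqrt{58625} + 53136} = \frac{16 i \sqrt{721} + 449988}{5 \sqrt{2345} + 53136} = \frac{449988 + 16 i \sqrt{721}}{53136 + 5 \sqrt{2345}}$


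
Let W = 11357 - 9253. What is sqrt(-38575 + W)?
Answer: I*sqrt(36471) ≈ 190.97*I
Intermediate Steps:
W = 2104
sqrt(-38575 + W) = sqrt(-38575 + 2104) = sqrt(-36471) = I*sqrt(36471)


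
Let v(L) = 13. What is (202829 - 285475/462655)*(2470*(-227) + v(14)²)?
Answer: -10519809420967184/92531 ≈ -1.1369e+11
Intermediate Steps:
(202829 - 285475/462655)*(2470*(-227) + v(14)²) = (202829 - 285475/462655)*(2470*(-227) + 13²) = (202829 - 285475*1/462655)*(-560690 + 169) = (202829 - 57095/92531)*(-560521) = (18767913104/92531)*(-560521) = -10519809420967184/92531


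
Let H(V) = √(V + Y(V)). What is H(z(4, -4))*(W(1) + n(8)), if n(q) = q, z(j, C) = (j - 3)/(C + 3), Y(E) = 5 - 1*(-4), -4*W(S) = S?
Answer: 31*√2/2 ≈ 21.920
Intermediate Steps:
W(S) = -S/4
Y(E) = 9 (Y(E) = 5 + 4 = 9)
z(j, C) = (-3 + j)/(3 + C)
H(V) = √(9 + V) (H(V) = √(V + 9) = √(9 + V))
H(z(4, -4))*(W(1) + n(8)) = √(9 + (-3 + 4)/(3 - 4))*(-¼*1 + 8) = √(9 + 1/(-1))*(-¼ + 8) = √(9 - 1*1)*(31/4) = √(9 - 1)*(31/4) = √8*(31/4) = (2*√2)*(31/4) = 31*√2/2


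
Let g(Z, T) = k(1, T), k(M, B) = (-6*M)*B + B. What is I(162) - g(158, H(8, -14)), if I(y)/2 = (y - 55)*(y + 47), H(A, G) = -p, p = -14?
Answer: 44796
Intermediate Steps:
H(A, G) = 14 (H(A, G) = -1*(-14) = 14)
k(M, B) = B - 6*B*M (k(M, B) = -6*B*M + B = B - 6*B*M)
g(Z, T) = -5*T (g(Z, T) = T*(1 - 6*1) = T*(1 - 6) = T*(-5) = -5*T)
I(y) = 2*(-55 + y)*(47 + y) (I(y) = 2*((y - 55)*(y + 47)) = 2*((-55 + y)*(47 + y)) = 2*(-55 + y)*(47 + y))
I(162) - g(158, H(8, -14)) = (-5170 - 16*162 + 2*162²) - (-5)*14 = (-5170 - 2592 + 2*26244) - 1*(-70) = (-5170 - 2592 + 52488) + 70 = 44726 + 70 = 44796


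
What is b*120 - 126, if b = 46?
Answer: 5394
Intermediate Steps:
b*120 - 126 = 46*120 - 126 = 5520 - 126 = 5394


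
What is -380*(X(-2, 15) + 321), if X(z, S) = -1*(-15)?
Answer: -127680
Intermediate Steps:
X(z, S) = 15
-380*(X(-2, 15) + 321) = -380*(15 + 321) = -380*336 = -127680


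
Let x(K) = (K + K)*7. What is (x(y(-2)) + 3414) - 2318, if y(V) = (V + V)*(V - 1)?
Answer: 1264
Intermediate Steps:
y(V) = 2*V*(-1 + V) (y(V) = (2*V)*(-1 + V) = 2*V*(-1 + V))
x(K) = 14*K (x(K) = (2*K)*7 = 14*K)
(x(y(-2)) + 3414) - 2318 = (14*(2*(-2)*(-1 - 2)) + 3414) - 2318 = (14*(2*(-2)*(-3)) + 3414) - 2318 = (14*12 + 3414) - 2318 = (168 + 3414) - 2318 = 3582 - 2318 = 1264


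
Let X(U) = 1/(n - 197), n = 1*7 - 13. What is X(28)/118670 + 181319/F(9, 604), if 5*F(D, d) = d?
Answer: 10919941307673/7275183020 ≈ 1501.0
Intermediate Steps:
n = -6 (n = 7 - 13 = -6)
X(U) = -1/203 (X(U) = 1/(-6 - 197) = 1/(-203) = -1/203)
F(D, d) = d/5
X(28)/118670 + 181319/F(9, 604) = -1/203/118670 + 181319/(((1/5)*604)) = -1/203*1/118670 + 181319/(604/5) = -1/24090010 + 181319*(5/604) = -1/24090010 + 906595/604 = 10919941307673/7275183020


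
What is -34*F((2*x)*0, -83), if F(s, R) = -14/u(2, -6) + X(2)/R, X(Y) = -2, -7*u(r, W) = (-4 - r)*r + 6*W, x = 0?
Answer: 68323/996 ≈ 68.597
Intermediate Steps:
u(r, W) = -6*W/7 - r*(-4 - r)/7 (u(r, W) = -((-4 - r)*r + 6*W)/7 = -(r*(-4 - r) + 6*W)/7 = -(6*W + r*(-4 - r))/7 = -6*W/7 - r*(-4 - r)/7)
F(s, R) = -49/24 - 2/R (F(s, R) = -14/(-6/7*(-6) + (⅐)*2² + (4/7)*2) - 2/R = -14/(36/7 + (⅐)*4 + 8/7) - 2/R = -14/(36/7 + 4/7 + 8/7) - 2/R = -14/48/7 - 2/R = -14*7/48 - 2/R = -49/24 - 2/R)
-34*F((2*x)*0, -83) = -34*(-49/24 - 2/(-83)) = -34*(-49/24 - 2*(-1/83)) = -34*(-49/24 + 2/83) = -34*(-4019/1992) = 68323/996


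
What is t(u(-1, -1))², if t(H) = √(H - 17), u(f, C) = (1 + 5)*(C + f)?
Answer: -29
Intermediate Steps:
u(f, C) = 6*C + 6*f (u(f, C) = 6*(C + f) = 6*C + 6*f)
t(H) = √(-17 + H)
t(u(-1, -1))² = (√(-17 + (6*(-1) + 6*(-1))))² = (√(-17 + (-6 - 6)))² = (√(-17 - 12))² = (√(-29))² = (I*√29)² = -29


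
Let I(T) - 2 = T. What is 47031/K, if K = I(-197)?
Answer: -15677/65 ≈ -241.18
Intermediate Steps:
I(T) = 2 + T
K = -195 (K = 2 - 197 = -195)
47031/K = 47031/(-195) = 47031*(-1/195) = -15677/65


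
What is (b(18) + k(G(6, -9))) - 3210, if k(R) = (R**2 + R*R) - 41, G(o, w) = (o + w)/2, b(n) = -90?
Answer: -6673/2 ≈ -3336.5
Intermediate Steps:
G(o, w) = o/2 + w/2 (G(o, w) = (o + w)/2 = o/2 + w/2)
k(R) = -41 + 2*R**2 (k(R) = (R**2 + R**2) - 41 = 2*R**2 - 41 = -41 + 2*R**2)
(b(18) + k(G(6, -9))) - 3210 = (-90 + (-41 + 2*((1/2)*6 + (1/2)*(-9))**2)) - 3210 = (-90 + (-41 + 2*(3 - 9/2)**2)) - 3210 = (-90 + (-41 + 2*(-3/2)**2)) - 3210 = (-90 + (-41 + 2*(9/4))) - 3210 = (-90 + (-41 + 9/2)) - 3210 = (-90 - 73/2) - 3210 = -253/2 - 3210 = -6673/2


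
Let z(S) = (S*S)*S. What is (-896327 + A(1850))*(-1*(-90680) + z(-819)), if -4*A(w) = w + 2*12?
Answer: 985152418331189/2 ≈ 4.9258e+14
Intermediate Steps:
z(S) = S**3 (z(S) = S**2*S = S**3)
A(w) = -6 - w/4 (A(w) = -(w + 2*12)/4 = -(w + 24)/4 = -(24 + w)/4 = -6 - w/4)
(-896327 + A(1850))*(-1*(-90680) + z(-819)) = (-896327 + (-6 - 1/4*1850))*(-1*(-90680) + (-819)**3) = (-896327 + (-6 - 925/2))*(90680 - 549353259) = (-896327 - 937/2)*(-549262579) = -1793591/2*(-549262579) = 985152418331189/2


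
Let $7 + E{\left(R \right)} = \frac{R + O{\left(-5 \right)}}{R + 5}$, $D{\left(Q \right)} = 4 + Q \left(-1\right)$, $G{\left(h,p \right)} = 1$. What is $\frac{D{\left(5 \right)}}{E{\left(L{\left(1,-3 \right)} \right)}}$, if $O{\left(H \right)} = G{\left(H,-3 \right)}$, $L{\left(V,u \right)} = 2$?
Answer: $\frac{7}{46} \approx 0.15217$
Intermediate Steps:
$O{\left(H \right)} = 1$
$D{\left(Q \right)} = 4 - Q$
$E{\left(R \right)} = -7 + \frac{1 + R}{5 + R}$ ($E{\left(R \right)} = -7 + \frac{R + 1}{R + 5} = -7 + \frac{1 + R}{5 + R}$)
$\frac{D{\left(5 \right)}}{E{\left(L{\left(1,-3 \right)} \right)}} = \frac{4 - 5}{2 \frac{1}{5 + 2} \left(-17 - 6\right)} = \frac{4 - 5}{2 \cdot \frac{1}{7} \left(-17 - 6\right)} = - \frac{1}{2 \cdot \frac{1}{7} \left(-23\right)} = - \frac{1}{- \frac{46}{7}} = \left(-1\right) \left(- \frac{7}{46}\right) = \frac{7}{46}$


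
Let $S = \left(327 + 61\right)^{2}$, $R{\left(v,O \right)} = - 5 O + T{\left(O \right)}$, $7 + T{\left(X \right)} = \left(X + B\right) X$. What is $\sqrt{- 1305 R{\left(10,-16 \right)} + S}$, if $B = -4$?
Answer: $i \sqrt{362321} \approx 601.93 i$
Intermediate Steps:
$T{\left(X \right)} = -7 + X \left(-4 + X\right)$ ($T{\left(X \right)} = -7 + \left(X - 4\right) X = -7 + \left(-4 + X\right) X = -7 + X \left(-4 + X\right)$)
$R{\left(v,O \right)} = -7 + O^{2} - 9 O$ ($R{\left(v,O \right)} = - 5 O - \left(7 - O^{2} + 4 O\right) = -7 + O^{2} - 9 O$)
$S = 150544$ ($S = 388^{2} = 150544$)
$\sqrt{- 1305 R{\left(10,-16 \right)} + S} = \sqrt{- 1305 \left(-7 + \left(-16\right)^{2} - -144\right) + 150544} = \sqrt{- 1305 \left(-7 + 256 + 144\right) + 150544} = \sqrt{\left(-1305\right) 393 + 150544} = \sqrt{-512865 + 150544} = \sqrt{-362321} = i \sqrt{362321}$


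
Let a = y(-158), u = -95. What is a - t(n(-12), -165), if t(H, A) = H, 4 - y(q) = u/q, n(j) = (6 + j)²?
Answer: -5151/158 ≈ -32.601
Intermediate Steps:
y(q) = 4 + 95/q (y(q) = 4 - (-95)/q = 4 + 95/q)
a = 537/158 (a = 4 + 95/(-158) = 4 + 95*(-1/158) = 4 - 95/158 = 537/158 ≈ 3.3987)
a - t(n(-12), -165) = 537/158 - (6 - 12)² = 537/158 - 1*(-6)² = 537/158 - 1*36 = 537/158 - 36 = -5151/158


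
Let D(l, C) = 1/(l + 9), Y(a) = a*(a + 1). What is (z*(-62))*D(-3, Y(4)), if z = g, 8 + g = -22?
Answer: 310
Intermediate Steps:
g = -30 (g = -8 - 22 = -30)
z = -30
Y(a) = a*(1 + a)
D(l, C) = 1/(9 + l)
(z*(-62))*D(-3, Y(4)) = (-30*(-62))/(9 - 3) = 1860/6 = 1860*(⅙) = 310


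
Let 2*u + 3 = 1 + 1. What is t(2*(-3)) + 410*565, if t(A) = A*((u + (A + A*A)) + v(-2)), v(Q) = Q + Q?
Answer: 231497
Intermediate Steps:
u = -½ (u = -3/2 + (1 + 1)/2 = -3/2 + (½)*2 = -3/2 + 1 = -½ ≈ -0.50000)
v(Q) = 2*Q
t(A) = A*(-9/2 + A + A²) (t(A) = A*((-½ + (A + A*A)) + 2*(-2)) = A*((-½ + (A + A²)) - 4) = A*((-½ + A + A²) - 4) = A*(-9/2 + A + A²))
t(2*(-3)) + 410*565 = (2*(-3))*(-9/2 + 2*(-3) + (2*(-3))²) + 410*565 = -6*(-9/2 - 6 + (-6)²) + 231650 = -6*(-9/2 - 6 + 36) + 231650 = -6*51/2 + 231650 = -153 + 231650 = 231497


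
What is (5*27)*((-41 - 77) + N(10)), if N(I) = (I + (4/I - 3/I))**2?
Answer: -43173/20 ≈ -2158.6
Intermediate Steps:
N(I) = (I + 1/I)**2
(5*27)*((-41 - 77) + N(10)) = (5*27)*((-41 - 77) + (1 + 10**2)**2/10**2) = 135*(-118 + (1 + 100)**2/100) = 135*(-118 + (1/100)*101**2) = 135*(-118 + (1/100)*10201) = 135*(-118 + 10201/100) = 135*(-1599/100) = -43173/20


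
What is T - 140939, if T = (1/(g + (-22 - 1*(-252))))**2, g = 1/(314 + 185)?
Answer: -1856502408603098/13172382441 ≈ -1.4094e+5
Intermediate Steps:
g = 1/499 ≈ 0.0020040
T = 249001/13172382441 (T = (1/(1/499 + (-22 - 1*(-252))))**2 = (1/(1/499 + (-22 + 252)))**2 = (1/(1/499 + 230))**2 = (1/(114771/499))**2 = (499/114771)**2 = 249001/13172382441 ≈ 1.8903e-5)
T - 140939 = 249001/13172382441 - 140939 = -1856502408603098/13172382441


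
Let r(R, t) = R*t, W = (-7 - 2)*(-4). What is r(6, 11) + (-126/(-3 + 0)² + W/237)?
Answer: 4120/79 ≈ 52.152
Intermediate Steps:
W = 36 (W = -9*(-4) = 36)
r(6, 11) + (-126/(-3 + 0)² + W/237) = 6*11 + (-126/(-3 + 0)² + 36/237) = 66 + (-126/((-3)²) + 36*(1/237)) = 66 + (-126/9 + 12/79) = 66 + (-126*⅑ + 12/79) = 66 + (-14 + 12/79) = 66 - 1094/79 = 4120/79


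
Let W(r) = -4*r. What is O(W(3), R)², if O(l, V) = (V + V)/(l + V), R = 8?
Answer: 16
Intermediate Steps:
O(l, V) = 2*V/(V + l) (O(l, V) = (2*V)/(V + l) = 2*V/(V + l))
O(W(3), R)² = (2*8/(8 - 4*3))² = (2*8/(8 - 12))² = (2*8/(-4))² = (2*8*(-¼))² = (-4)² = 16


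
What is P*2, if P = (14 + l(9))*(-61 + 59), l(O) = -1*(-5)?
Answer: -76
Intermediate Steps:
l(O) = 5
P = -38 (P = (14 + 5)*(-61 + 59) = 19*(-2) = -38)
P*2 = -38*2 = -76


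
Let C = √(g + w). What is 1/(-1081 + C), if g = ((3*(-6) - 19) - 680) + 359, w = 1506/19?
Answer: -20539/22207955 - 4*I*√6289/22207955 ≈ -0.00092485 - 1.4284e-5*I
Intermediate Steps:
w = 1506/19 (w = 1506*(1/19) = 1506/19 ≈ 79.263)
g = -358 (g = ((-18 - 19) - 680) + 359 = (-37 - 680) + 359 = -717 + 359 = -358)
C = 4*I*√6289/19 (C = √(-358 + 1506/19) = √(-5296/19) = 4*I*√6289/19 ≈ 16.695*I)
1/(-1081 + C) = 1/(-1081 + 4*I*√6289/19)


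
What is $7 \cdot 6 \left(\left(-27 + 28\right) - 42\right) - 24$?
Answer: $-1746$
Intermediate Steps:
$7 \cdot 6 \left(\left(-27 + 28\right) - 42\right) - 24 = 42 \left(1 - 42\right) - 24 = 42 \left(-41\right) - 24 = -1722 - 24 = -1746$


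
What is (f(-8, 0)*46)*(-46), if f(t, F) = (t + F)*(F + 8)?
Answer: 135424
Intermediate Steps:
f(t, F) = (8 + F)*(F + t) (f(t, F) = (F + t)*(8 + F) = (8 + F)*(F + t))
(f(-8, 0)*46)*(-46) = ((0² + 8*0 + 8*(-8) + 0*(-8))*46)*(-46) = ((0 + 0 - 64 + 0)*46)*(-46) = -64*46*(-46) = -2944*(-46) = 135424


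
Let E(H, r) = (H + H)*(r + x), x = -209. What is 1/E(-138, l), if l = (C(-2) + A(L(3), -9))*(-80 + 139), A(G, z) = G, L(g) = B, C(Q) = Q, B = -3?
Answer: 1/139104 ≈ 7.1889e-6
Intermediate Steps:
L(g) = -3
l = -295 (l = (-2 - 3)*(-80 + 139) = -5*59 = -295)
E(H, r) = 2*H*(-209 + r) (E(H, r) = (H + H)*(r - 209) = (2*H)*(-209 + r) = 2*H*(-209 + r))
1/E(-138, l) = 1/(2*(-138)*(-209 - 295)) = 1/(2*(-138)*(-504)) = 1/139104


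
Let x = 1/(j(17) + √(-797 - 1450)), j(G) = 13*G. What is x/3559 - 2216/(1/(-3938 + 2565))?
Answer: 553206383069277/181822192 - I*√2247/181822192 ≈ 3.0426e+6 - 2.6071e-7*I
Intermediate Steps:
x = 1/(221 + I*√2247) (x = 1/(13*17 + √(-797 - 1450)) = 1/(221 + √(-2247)) = 1/(221 + I*√2247) ≈ 0.0043259 - 0.00092786*I)
x/3559 - 2216/(1/(-3938 + 2565)) = (221/51088 - I*√2247/51088)/3559 - 2216/(1/(-3938 + 2565)) = (221/51088 - I*√2247/51088)*(1/3559) - 2216/(1/(-1373)) = (221/181822192 - I*√2247/181822192) - 2216/(-1/1373) = (221/181822192 - I*√2247/181822192) - 2216*(-1373) = (221/181822192 - I*√2247/181822192) + 3042568 = 553206383069277/181822192 - I*√2247/181822192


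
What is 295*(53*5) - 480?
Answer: 77695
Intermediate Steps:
295*(53*5) - 480 = 295*265 - 480 = 78175 - 480 = 77695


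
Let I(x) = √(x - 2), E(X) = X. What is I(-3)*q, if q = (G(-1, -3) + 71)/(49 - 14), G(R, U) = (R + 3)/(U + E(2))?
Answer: 69*I*√5/35 ≈ 4.4082*I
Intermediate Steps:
I(x) = √(-2 + x)
G(R, U) = (3 + R)/(2 + U) (G(R, U) = (R + 3)/(U + 2) = (3 + R)/(2 + U))
q = 69/35 (q = ((3 - 1)/(2 - 3) + 71)/(49 - 14) = (2/(-1) + 71)/35 = (-1*2 + 71)*(1/35) = (-2 + 71)*(1/35) = 69*(1/35) = 69/35 ≈ 1.9714)
I(-3)*q = √(-2 - 3)*(69/35) = √(-5)*(69/35) = (I*√5)*(69/35) = 69*I*√5/35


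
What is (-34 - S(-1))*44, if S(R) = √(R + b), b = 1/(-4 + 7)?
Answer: -1496 - 44*I*√6/3 ≈ -1496.0 - 35.926*I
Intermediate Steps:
b = ⅓ (b = 1/3 = ⅓ ≈ 0.33333)
S(R) = √(⅓ + R) (S(R) = √(R + ⅓) = √(⅓ + R))
(-34 - S(-1))*44 = (-34 - √(3 + 9*(-1))/3)*44 = (-34 - √(3 - 9)/3)*44 = (-34 - √(-6)/3)*44 = (-34 - I*√6/3)*44 = -1496 - 44*I*√6/3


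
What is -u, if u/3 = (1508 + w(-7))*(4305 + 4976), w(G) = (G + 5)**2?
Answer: -42098616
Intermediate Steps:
w(G) = (5 + G)**2
u = 42098616 (u = 3*((1508 + (5 - 7)**2)*(4305 + 4976)) = 3*((1508 + (-2)**2)*9281) = 3*((1508 + 4)*9281) = 3*(1512*9281) = 3*14032872 = 42098616)
-u = -1*42098616 = -42098616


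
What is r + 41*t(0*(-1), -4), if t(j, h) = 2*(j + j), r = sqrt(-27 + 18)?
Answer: 3*I ≈ 3.0*I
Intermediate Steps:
r = 3*I (r = sqrt(-9) = 3*I ≈ 3.0*I)
t(j, h) = 4*j (t(j, h) = 2*(2*j) = 4*j)
r + 41*t(0*(-1), -4) = 3*I + 41*(4*(0*(-1))) = 3*I + 41*(4*0) = 3*I + 41*0 = 3*I + 0 = 3*I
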